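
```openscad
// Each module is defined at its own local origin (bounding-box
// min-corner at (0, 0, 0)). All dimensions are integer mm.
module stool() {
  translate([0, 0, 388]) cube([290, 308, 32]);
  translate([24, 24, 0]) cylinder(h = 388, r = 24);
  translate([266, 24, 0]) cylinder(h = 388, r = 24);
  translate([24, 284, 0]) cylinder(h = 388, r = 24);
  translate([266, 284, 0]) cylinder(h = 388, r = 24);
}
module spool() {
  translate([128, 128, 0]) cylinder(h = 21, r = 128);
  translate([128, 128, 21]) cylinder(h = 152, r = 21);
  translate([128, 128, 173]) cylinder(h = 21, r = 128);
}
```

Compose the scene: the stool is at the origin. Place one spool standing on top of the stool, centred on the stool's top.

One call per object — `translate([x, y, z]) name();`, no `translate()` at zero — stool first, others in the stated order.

stool();
translate([17, 26, 420]) spool();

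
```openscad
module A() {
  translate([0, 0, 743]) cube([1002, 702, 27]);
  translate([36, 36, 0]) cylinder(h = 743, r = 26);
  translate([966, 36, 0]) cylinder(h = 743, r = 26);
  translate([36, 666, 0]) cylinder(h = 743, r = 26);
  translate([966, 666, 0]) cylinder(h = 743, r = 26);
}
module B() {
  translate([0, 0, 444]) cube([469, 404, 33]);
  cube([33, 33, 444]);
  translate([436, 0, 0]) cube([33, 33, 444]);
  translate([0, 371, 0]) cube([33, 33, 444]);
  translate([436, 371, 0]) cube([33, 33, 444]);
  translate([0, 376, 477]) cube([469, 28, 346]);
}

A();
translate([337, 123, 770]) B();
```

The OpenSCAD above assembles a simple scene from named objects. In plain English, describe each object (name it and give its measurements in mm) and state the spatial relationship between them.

A is a table with a 1002×702 mm rectangular top, 27 mm thick, top surface at z = 770 mm, supported by four round legs of 52 mm diameter, each leg's bounding box inset 10 mm from the nearest pair of top edges, running from the floor.

B is a chair. The seat is a 469×404×33 mm slab with its top at z = 477 mm, on four 33×33 mm corner legs (flush with the seat edges, standing on z = 0). A flat backrest 28 mm thick, 346 mm tall, spans the full seat width and rises from the seat top along its +y edge, rear face flush with the rear of the seat.

The chair is on top of the table.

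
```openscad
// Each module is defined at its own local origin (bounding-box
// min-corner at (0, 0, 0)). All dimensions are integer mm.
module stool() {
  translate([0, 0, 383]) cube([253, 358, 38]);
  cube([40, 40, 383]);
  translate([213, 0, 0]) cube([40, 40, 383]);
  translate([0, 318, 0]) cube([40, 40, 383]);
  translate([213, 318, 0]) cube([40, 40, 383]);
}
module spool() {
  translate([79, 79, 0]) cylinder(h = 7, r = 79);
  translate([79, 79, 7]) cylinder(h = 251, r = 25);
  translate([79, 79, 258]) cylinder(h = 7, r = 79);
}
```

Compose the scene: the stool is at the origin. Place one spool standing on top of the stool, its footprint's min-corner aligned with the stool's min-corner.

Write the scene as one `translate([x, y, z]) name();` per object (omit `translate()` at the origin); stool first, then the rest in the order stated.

stool();
translate([0, 0, 421]) spool();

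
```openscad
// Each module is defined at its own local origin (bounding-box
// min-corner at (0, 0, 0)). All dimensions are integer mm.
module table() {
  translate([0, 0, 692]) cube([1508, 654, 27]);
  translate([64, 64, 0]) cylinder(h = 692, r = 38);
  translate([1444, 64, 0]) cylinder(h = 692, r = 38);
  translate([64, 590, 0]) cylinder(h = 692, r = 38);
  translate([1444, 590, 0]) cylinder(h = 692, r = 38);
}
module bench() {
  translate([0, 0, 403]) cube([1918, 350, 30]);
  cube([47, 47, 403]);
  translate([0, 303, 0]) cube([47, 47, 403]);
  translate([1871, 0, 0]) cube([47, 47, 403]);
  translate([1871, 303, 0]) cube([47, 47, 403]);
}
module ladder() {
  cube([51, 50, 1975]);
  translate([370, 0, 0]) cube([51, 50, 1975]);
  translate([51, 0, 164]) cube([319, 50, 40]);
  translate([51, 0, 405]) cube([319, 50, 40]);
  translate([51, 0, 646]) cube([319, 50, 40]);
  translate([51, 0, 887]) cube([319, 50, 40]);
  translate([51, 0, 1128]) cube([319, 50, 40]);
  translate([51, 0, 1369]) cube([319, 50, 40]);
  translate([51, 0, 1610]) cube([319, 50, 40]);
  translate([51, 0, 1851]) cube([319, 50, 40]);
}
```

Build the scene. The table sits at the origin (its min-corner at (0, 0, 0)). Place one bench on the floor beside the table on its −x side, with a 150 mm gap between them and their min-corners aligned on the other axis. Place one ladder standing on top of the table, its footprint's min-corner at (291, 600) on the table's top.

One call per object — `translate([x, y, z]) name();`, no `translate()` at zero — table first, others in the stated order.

table();
translate([-2068, 0, 0]) bench();
translate([291, 600, 719]) ladder();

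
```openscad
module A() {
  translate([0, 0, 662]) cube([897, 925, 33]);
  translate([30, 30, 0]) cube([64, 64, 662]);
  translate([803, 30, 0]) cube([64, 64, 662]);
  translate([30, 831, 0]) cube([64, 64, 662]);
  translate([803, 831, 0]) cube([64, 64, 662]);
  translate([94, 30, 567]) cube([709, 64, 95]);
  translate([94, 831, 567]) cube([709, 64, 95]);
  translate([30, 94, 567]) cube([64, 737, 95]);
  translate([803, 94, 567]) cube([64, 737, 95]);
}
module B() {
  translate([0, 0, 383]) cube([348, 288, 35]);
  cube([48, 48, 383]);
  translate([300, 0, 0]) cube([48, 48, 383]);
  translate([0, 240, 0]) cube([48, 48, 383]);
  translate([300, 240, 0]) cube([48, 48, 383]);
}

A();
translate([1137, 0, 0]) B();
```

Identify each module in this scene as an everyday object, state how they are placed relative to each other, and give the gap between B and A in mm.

The stool's nearest face is 240 mm from the table's +x face.

A is a table. B is a stool. The stool is on the floor beside the table on its +x side. The gap between the stool and the table is 240 mm.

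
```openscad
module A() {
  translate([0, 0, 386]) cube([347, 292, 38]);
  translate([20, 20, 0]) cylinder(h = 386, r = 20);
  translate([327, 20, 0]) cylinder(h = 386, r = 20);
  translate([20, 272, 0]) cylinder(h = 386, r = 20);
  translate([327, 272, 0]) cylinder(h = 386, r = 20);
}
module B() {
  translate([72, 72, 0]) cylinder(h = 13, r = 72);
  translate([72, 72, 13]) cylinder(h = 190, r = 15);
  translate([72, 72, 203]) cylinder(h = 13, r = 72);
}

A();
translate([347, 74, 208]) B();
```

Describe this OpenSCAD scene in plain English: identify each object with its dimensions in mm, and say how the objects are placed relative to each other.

A is a four-legged stool. The seat is a 347×292×38 mm slab whose top surface is at z = 424 mm; four round legs, each 40 mm in diameter, run from the floor (z = 0) to the underside of the seat, each leg's axis is inset half a diameter from the nearest pair of seat edges (so the leg's bounding box is flush with the corner).

B is a spool: two coaxial disc flanges of radius 72 mm and thickness 13 mm, joined by a core cylinder of radius 15 mm and height 190 mm. The lower flange rests on z = 0 and the three cylinders share a vertical axis.

The spool is beside the stool with their tops flush at z = 424.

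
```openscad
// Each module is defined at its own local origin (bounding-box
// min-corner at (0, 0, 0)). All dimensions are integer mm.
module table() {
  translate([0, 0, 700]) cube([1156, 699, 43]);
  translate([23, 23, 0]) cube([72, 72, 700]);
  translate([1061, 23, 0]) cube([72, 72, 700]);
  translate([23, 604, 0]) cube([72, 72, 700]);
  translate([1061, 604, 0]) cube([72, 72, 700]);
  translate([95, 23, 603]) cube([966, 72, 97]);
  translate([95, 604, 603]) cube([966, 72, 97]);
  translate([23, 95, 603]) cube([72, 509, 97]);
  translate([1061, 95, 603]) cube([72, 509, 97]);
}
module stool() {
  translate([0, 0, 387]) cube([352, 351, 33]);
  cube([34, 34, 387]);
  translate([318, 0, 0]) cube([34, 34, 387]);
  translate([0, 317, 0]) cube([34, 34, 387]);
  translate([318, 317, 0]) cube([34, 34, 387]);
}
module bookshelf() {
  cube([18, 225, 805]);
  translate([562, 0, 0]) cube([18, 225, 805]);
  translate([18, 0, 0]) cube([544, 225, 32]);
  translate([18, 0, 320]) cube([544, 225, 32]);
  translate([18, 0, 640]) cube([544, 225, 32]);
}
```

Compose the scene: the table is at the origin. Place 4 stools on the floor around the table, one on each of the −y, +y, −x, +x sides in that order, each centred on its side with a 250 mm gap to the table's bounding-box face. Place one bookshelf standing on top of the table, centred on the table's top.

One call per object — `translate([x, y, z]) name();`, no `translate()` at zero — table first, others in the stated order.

table();
translate([402, -601, 0]) stool();
translate([402, 949, 0]) stool();
translate([-602, 174, 0]) stool();
translate([1406, 174, 0]) stool();
translate([288, 237, 743]) bookshelf();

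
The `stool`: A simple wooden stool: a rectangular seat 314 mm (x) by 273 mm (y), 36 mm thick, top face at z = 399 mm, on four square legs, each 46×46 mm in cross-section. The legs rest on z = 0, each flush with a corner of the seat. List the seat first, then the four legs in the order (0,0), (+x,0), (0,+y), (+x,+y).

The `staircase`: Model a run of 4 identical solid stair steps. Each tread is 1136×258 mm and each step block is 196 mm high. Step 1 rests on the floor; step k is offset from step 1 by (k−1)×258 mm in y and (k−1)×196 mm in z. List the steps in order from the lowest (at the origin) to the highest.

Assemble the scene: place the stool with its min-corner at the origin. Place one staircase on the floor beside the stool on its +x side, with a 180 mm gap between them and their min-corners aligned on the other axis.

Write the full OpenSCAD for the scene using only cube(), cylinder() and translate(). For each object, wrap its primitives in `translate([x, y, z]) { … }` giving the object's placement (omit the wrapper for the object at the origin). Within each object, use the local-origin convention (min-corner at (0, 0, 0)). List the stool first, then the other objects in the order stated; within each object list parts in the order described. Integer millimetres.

translate([0, 0, 363]) cube([314, 273, 36]);
cube([46, 46, 363]);
translate([268, 0, 0]) cube([46, 46, 363]);
translate([0, 227, 0]) cube([46, 46, 363]);
translate([268, 227, 0]) cube([46, 46, 363]);
translate([494, 0, 0]) {
  cube([1136, 258, 196]);
  translate([0, 258, 196]) cube([1136, 258, 196]);
  translate([0, 516, 392]) cube([1136, 258, 196]);
  translate([0, 774, 588]) cube([1136, 258, 196]);
}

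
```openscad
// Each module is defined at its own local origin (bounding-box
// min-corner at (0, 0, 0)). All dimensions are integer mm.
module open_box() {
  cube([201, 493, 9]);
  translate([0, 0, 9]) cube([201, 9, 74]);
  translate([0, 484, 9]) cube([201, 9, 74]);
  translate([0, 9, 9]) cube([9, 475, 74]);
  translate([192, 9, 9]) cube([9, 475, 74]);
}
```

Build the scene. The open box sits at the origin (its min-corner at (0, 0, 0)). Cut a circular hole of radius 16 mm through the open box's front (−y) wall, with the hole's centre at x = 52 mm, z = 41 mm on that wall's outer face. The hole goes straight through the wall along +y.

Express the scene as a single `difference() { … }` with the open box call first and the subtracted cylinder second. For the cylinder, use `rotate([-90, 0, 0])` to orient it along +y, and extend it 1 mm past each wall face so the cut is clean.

difference() {
  open_box();
  translate([52, -1, 41]) rotate([-90, 0, 0]) cylinder(h = 11, r = 16);
}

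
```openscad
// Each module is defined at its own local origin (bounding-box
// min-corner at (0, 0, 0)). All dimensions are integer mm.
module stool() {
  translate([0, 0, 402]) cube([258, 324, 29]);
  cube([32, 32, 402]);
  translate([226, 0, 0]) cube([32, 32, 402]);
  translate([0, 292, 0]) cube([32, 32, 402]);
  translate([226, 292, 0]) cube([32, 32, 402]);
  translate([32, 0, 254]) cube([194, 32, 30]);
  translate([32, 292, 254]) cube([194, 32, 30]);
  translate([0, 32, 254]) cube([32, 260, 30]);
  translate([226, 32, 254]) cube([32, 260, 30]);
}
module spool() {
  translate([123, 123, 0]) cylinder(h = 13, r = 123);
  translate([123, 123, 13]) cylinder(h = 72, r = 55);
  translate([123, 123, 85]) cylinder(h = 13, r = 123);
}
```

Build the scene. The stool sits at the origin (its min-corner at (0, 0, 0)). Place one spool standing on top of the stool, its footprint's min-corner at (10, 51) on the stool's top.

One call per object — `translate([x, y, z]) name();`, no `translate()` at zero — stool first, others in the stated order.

stool();
translate([10, 51, 431]) spool();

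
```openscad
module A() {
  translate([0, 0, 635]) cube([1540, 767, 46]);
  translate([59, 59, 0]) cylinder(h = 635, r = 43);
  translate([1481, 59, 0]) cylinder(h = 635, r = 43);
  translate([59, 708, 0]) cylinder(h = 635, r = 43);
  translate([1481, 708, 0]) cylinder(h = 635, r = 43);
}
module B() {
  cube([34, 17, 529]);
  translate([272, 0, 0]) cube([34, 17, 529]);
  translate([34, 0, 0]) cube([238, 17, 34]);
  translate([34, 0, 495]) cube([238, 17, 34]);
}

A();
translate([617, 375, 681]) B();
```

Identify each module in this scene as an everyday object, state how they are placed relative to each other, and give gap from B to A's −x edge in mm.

A is a table. B is a picture frame. The picture frame is on top of the table, centred. The gap from the picture frame to the table's −x edge is 617 mm.

The picture frame's min-x is at 617; the table's min-x is 0; gap = 617 mm.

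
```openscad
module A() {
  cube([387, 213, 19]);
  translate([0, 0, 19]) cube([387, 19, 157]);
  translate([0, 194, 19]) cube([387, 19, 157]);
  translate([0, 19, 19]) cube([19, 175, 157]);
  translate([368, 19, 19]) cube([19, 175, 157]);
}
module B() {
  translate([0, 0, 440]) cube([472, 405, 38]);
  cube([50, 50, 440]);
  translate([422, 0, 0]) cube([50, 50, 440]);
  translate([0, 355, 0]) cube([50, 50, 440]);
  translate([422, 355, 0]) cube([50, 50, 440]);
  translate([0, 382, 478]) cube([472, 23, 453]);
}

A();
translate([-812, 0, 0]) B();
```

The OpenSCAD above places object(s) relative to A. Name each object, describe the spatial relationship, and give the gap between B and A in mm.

A is an open box. B is a chair. The chair is on the floor beside the open box on its −x side. The gap between the chair and the open box is 340 mm.

The chair's nearest face is 340 mm from the open box's −x face.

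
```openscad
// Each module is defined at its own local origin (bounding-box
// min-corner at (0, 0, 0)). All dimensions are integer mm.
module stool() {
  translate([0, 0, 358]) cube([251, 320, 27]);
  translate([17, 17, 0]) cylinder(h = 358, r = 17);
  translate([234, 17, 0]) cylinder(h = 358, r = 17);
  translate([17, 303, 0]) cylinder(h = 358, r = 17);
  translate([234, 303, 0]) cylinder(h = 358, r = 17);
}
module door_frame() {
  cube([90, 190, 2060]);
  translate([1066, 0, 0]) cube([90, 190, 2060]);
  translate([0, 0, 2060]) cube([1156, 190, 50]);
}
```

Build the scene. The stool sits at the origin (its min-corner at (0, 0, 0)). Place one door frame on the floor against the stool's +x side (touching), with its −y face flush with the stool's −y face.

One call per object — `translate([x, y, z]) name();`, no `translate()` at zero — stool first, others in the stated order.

stool();
translate([251, 0, 0]) door_frame();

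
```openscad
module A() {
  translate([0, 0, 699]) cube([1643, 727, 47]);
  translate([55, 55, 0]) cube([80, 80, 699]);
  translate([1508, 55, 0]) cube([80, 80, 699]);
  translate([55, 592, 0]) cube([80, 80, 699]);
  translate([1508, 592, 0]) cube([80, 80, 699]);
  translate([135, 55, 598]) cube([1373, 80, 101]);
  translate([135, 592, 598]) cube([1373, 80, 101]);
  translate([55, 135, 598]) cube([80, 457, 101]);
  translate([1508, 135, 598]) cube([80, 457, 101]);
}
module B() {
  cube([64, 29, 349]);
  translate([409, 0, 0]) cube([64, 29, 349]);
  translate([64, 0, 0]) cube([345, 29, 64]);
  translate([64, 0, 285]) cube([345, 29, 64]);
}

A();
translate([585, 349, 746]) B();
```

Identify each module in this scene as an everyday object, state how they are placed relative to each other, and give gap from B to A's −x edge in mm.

A is a table. B is a picture frame. The picture frame is on top of the table, centred. The gap from the picture frame to the table's −x edge is 585 mm.

The picture frame's min-x is at 585; the table's min-x is 0; gap = 585 mm.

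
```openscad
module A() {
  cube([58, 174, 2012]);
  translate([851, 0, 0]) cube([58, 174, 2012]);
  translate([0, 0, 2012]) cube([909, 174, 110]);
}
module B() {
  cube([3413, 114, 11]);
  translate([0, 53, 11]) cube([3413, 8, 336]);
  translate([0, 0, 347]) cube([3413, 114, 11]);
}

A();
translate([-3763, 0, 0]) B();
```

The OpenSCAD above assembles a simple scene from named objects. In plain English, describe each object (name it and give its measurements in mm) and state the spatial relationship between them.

A is a door frame. The clear opening is 793 mm wide and 2012 mm high. Two 58 mm wide jambs, 174 mm deep, stand either side of the opening from the floor to the top of the opening. A 110 mm thick head sits across the top of both jambs, spanning the full outside width of the frame.

B is an I-beam lying along x, 3413 mm long. Overall section height 358 mm. Two flanges 114 mm wide (y) and 11 mm thick, one on the floor and one at the top; a web 8 mm thick runs between them, centred on the flange width.

The I-beam is on the floor beside the door frame on its −x side.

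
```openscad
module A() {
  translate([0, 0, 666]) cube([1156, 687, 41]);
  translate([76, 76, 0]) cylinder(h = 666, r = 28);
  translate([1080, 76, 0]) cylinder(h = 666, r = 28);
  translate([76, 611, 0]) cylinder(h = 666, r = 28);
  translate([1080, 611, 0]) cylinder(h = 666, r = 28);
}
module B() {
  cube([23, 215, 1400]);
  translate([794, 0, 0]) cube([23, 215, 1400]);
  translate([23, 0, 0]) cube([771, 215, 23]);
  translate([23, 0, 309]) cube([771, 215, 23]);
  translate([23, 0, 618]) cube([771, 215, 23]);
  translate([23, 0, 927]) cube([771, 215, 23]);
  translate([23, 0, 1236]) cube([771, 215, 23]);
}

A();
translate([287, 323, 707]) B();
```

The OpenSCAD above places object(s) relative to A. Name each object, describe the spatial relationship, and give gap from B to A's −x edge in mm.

A is a table. B is a bookshelf. The bookshelf is on top of the table. The gap from the bookshelf to the table's −x edge is 287 mm.

The bookshelf's min-x is at 287; the table's min-x is 0; gap = 287 mm.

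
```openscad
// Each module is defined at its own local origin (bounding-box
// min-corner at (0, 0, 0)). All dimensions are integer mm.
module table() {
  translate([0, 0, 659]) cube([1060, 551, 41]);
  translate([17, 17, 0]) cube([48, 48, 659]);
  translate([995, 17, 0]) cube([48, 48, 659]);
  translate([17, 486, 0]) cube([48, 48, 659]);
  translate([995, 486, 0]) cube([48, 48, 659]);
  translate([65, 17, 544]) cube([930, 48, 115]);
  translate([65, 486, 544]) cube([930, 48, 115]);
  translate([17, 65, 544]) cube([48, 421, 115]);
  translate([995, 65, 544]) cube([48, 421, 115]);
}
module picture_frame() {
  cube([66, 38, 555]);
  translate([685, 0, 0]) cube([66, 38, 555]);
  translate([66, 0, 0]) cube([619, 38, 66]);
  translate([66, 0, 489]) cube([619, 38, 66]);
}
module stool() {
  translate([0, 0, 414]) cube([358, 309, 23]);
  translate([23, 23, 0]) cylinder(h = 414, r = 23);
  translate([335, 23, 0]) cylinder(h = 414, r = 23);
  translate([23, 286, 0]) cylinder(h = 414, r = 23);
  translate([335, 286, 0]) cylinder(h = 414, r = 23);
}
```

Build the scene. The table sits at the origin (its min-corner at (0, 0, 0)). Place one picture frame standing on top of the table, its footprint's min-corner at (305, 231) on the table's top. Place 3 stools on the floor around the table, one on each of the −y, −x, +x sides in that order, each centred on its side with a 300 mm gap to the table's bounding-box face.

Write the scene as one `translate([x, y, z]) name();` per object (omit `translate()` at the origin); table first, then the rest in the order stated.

table();
translate([305, 231, 700]) picture_frame();
translate([351, -609, 0]) stool();
translate([-658, 121, 0]) stool();
translate([1360, 121, 0]) stool();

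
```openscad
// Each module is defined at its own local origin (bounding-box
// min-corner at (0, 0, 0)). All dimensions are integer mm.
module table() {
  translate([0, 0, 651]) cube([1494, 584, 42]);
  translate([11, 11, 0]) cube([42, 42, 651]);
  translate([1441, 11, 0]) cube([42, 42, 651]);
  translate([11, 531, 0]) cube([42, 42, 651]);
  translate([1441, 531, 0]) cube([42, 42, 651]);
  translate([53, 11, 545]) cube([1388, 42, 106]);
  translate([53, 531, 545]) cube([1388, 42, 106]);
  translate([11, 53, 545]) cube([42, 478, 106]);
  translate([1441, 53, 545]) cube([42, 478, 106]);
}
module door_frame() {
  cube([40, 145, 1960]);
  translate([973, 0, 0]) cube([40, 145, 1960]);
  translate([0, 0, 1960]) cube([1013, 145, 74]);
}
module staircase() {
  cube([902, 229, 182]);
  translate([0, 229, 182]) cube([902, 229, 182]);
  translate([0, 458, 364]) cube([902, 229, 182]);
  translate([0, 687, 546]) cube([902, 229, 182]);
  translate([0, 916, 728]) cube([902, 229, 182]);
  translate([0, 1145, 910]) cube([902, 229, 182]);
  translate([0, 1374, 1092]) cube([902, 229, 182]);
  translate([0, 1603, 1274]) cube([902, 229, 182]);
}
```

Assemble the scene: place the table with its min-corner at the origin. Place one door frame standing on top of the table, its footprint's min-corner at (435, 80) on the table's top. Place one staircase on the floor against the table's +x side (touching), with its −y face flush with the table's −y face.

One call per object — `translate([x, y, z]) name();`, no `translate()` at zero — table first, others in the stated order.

table();
translate([435, 80, 693]) door_frame();
translate([1494, 0, 0]) staircase();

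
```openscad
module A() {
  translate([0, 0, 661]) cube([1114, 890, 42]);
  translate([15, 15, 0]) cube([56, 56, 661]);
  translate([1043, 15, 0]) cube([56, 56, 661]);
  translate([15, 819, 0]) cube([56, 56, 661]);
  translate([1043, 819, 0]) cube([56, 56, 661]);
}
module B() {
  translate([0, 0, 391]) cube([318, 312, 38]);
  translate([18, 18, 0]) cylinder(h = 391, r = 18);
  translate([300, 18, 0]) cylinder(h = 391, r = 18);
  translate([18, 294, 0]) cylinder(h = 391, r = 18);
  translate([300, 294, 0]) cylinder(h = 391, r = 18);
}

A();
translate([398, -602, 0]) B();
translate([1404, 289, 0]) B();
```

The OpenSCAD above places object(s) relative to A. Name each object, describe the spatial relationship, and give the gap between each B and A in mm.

A is a table. B is a stool. Two stools sit around the table at the −y, +x sides. The gap between each stool and the table is 290 mm.

Each stool's nearest face is 290 mm from the table's bounding box.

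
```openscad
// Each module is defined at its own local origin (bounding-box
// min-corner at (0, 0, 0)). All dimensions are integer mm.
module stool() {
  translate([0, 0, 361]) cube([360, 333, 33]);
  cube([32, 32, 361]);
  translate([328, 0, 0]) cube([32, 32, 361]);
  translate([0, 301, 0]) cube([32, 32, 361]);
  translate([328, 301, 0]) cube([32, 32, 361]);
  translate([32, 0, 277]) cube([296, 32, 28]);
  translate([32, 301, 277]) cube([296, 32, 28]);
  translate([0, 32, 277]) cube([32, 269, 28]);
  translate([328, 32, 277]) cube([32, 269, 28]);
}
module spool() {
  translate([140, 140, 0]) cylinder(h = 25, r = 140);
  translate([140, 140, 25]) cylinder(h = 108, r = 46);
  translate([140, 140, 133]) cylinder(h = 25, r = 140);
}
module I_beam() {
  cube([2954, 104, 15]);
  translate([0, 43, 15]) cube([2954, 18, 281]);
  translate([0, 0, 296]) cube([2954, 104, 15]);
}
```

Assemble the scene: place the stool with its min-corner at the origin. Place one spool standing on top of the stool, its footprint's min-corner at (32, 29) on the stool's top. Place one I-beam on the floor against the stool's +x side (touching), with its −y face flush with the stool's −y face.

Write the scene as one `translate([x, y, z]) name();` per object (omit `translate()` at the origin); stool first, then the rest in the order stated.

stool();
translate([32, 29, 394]) spool();
translate([360, 0, 0]) I_beam();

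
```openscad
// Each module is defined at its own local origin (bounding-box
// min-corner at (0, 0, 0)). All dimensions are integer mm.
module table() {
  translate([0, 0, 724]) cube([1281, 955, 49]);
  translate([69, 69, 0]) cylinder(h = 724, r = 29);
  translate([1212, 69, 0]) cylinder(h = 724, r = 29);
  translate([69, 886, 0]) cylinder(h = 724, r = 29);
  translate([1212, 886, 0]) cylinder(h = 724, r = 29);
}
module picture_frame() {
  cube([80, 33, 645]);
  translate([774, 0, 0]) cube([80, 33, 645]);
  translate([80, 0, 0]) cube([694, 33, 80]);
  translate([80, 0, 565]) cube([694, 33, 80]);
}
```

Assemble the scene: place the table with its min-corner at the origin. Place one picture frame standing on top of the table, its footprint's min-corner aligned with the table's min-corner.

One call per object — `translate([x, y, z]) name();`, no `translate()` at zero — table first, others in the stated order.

table();
translate([0, 0, 773]) picture_frame();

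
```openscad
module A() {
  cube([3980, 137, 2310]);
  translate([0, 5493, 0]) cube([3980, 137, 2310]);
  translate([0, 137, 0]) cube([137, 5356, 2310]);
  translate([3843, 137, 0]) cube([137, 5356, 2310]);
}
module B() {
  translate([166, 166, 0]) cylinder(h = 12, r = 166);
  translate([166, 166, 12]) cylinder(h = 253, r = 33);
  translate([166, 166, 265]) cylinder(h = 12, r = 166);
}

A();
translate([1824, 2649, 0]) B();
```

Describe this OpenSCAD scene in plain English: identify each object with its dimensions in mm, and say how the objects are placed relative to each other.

A is the wall frame of a small rectangular building: four walls, each 2310 mm tall and 137 mm thick, enclosing a footprint 3980 mm (x) by 5630 mm (y) outside-to-outside, with no floor or roof. The front and back walls (the −y and +y sides) span the full width; the two side walls fit between them.

B is a spool: two coaxial disc flanges of radius 166 mm and thickness 12 mm, joined by a core cylinder of radius 33 mm and height 253 mm. The lower flange rests on z = 0 and the three cylinders share a vertical axis.

The spool sits inside the house frame, centred.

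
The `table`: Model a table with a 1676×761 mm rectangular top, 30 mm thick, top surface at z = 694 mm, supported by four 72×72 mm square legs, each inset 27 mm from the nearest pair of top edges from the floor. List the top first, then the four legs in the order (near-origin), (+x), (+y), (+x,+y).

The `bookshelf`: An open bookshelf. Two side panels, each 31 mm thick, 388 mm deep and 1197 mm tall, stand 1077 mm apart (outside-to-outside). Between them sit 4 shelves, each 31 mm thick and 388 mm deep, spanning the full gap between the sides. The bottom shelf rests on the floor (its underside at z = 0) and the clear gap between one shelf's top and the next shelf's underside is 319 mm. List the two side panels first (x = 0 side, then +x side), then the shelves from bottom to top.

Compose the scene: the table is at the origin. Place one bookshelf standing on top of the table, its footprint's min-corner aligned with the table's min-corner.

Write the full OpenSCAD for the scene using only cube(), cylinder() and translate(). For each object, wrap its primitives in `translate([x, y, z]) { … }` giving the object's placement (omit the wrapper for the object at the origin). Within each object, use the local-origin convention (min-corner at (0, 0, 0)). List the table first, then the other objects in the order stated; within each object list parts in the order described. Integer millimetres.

translate([0, 0, 664]) cube([1676, 761, 30]);
translate([27, 27, 0]) cube([72, 72, 664]);
translate([1577, 27, 0]) cube([72, 72, 664]);
translate([27, 662, 0]) cube([72, 72, 664]);
translate([1577, 662, 0]) cube([72, 72, 664]);
translate([0, 0, 694]) {
  cube([31, 388, 1197]);
  translate([1046, 0, 0]) cube([31, 388, 1197]);
  translate([31, 0, 0]) cube([1015, 388, 31]);
  translate([31, 0, 350]) cube([1015, 388, 31]);
  translate([31, 0, 700]) cube([1015, 388, 31]);
  translate([31, 0, 1050]) cube([1015, 388, 31]);
}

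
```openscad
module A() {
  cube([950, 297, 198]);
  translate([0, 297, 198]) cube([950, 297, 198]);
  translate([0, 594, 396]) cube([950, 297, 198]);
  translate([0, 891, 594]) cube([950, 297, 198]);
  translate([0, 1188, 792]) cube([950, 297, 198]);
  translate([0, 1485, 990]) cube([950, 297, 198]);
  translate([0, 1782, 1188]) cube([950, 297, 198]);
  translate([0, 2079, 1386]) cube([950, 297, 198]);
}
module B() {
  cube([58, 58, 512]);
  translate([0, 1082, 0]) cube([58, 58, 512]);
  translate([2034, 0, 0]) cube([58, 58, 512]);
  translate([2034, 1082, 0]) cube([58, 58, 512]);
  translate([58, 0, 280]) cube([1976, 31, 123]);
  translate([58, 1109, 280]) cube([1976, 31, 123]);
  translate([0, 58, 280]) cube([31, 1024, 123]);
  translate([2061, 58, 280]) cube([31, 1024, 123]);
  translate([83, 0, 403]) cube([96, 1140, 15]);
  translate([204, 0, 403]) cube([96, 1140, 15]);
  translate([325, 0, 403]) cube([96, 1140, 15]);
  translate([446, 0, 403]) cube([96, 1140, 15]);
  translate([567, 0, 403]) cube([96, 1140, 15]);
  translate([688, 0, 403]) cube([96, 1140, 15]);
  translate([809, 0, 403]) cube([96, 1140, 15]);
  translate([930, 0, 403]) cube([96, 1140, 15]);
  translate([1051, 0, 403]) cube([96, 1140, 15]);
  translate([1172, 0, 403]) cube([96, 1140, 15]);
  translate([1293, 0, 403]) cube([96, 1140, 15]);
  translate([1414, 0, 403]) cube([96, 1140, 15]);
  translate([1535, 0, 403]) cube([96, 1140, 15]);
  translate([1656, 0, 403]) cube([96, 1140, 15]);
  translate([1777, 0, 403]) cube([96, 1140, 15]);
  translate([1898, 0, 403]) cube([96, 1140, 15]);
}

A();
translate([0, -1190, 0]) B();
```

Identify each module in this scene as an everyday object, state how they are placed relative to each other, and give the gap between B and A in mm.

The bed frame's nearest face is 50 mm from the staircase's −y face.

A is a staircase. B is a bed frame. The bed frame is on the floor beside the staircase on its −y side. The gap between the bed frame and the staircase is 50 mm.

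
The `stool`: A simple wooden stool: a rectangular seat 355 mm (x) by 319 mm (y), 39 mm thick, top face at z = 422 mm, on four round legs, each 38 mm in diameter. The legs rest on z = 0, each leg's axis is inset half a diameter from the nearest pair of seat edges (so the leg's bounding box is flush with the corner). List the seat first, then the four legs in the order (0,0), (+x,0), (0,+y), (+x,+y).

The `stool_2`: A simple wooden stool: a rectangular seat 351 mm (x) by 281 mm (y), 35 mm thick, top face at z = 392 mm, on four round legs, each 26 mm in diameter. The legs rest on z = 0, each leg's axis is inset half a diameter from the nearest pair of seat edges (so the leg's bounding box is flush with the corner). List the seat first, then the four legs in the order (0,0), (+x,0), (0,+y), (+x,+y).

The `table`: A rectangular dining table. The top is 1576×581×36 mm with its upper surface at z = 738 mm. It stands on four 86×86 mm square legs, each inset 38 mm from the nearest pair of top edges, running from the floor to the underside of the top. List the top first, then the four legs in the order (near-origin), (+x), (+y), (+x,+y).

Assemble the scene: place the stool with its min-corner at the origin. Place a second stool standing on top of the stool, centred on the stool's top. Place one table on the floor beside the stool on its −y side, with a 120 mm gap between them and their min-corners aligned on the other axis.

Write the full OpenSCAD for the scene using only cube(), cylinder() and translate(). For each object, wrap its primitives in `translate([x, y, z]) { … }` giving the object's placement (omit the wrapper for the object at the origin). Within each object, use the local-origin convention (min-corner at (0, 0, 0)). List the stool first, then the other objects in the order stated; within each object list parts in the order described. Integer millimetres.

translate([0, 0, 383]) cube([355, 319, 39]);
translate([19, 19, 0]) cylinder(h = 383, r = 19);
translate([336, 19, 0]) cylinder(h = 383, r = 19);
translate([19, 300, 0]) cylinder(h = 383, r = 19);
translate([336, 300, 0]) cylinder(h = 383, r = 19);
translate([2, 19, 422]) {
  translate([0, 0, 357]) cube([351, 281, 35]);
  translate([13, 13, 0]) cylinder(h = 357, r = 13);
  translate([338, 13, 0]) cylinder(h = 357, r = 13);
  translate([13, 268, 0]) cylinder(h = 357, r = 13);
  translate([338, 268, 0]) cylinder(h = 357, r = 13);
}
translate([0, -701, 0]) {
  translate([0, 0, 702]) cube([1576, 581, 36]);
  translate([38, 38, 0]) cube([86, 86, 702]);
  translate([1452, 38, 0]) cube([86, 86, 702]);
  translate([38, 457, 0]) cube([86, 86, 702]);
  translate([1452, 457, 0]) cube([86, 86, 702]);
}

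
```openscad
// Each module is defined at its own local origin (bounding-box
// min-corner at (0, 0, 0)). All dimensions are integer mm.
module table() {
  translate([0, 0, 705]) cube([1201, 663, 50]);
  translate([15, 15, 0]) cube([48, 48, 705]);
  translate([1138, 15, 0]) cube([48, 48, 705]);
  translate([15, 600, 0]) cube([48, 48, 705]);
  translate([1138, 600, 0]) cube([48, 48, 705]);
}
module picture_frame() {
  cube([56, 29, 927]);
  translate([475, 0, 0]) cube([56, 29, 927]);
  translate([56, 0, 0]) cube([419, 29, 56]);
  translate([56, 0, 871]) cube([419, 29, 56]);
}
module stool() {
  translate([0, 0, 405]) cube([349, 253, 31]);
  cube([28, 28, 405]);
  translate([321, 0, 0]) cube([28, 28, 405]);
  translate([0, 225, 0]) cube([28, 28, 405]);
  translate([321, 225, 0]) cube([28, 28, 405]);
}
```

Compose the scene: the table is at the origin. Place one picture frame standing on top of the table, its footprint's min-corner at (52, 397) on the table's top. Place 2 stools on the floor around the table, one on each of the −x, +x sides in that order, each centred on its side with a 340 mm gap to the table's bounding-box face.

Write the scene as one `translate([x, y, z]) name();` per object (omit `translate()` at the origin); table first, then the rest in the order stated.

table();
translate([52, 397, 755]) picture_frame();
translate([-689, 205, 0]) stool();
translate([1541, 205, 0]) stool();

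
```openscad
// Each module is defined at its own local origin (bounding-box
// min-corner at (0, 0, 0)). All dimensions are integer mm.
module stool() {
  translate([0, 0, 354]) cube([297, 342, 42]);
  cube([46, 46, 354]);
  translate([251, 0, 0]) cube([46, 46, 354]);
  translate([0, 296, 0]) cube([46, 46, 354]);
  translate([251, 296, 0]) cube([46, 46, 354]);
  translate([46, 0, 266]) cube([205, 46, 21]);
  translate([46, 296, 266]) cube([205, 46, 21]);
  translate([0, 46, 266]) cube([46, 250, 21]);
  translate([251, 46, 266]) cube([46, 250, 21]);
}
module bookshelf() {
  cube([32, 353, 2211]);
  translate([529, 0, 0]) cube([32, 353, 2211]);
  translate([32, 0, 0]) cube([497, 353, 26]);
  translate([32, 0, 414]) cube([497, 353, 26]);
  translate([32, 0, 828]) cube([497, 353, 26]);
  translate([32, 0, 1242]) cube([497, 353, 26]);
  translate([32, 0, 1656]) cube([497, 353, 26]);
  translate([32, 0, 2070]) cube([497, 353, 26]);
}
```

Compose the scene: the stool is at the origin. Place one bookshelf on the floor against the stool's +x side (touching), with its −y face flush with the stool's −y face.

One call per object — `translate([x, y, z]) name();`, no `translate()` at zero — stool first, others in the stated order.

stool();
translate([297, 0, 0]) bookshelf();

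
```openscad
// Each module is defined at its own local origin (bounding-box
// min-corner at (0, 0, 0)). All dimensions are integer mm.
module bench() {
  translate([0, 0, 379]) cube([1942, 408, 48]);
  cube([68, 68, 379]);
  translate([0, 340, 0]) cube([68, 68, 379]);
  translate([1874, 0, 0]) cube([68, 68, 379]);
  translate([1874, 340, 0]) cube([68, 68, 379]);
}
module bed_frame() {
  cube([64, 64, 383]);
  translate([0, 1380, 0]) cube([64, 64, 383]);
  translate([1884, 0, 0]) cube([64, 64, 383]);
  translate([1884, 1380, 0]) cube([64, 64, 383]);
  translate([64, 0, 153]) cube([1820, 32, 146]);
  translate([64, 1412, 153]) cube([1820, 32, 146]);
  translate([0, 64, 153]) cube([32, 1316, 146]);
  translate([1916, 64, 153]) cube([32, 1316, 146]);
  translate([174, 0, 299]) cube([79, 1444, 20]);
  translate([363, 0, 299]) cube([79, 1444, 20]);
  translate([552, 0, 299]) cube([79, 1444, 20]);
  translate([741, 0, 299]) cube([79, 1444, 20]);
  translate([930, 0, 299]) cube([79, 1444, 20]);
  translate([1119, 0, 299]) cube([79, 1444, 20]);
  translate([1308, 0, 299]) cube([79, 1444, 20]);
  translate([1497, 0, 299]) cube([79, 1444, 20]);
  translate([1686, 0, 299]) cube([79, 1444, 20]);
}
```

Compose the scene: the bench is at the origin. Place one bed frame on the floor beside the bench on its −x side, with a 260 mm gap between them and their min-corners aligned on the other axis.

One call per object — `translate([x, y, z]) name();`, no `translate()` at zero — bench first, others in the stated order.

bench();
translate([-2208, 0, 0]) bed_frame();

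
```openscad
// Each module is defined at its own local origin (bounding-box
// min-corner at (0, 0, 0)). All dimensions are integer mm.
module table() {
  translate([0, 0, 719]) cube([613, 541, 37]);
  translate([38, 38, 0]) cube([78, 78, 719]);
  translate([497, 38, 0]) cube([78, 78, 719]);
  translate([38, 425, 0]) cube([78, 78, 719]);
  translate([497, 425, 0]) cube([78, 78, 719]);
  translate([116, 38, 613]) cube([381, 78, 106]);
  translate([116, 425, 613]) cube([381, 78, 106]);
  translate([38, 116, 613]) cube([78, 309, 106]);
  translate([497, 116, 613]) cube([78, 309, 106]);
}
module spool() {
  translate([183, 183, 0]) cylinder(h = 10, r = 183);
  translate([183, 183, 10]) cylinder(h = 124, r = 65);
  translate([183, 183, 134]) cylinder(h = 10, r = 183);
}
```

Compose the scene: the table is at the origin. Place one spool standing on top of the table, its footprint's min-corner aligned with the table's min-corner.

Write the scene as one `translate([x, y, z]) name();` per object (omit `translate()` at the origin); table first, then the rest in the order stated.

table();
translate([0, 0, 756]) spool();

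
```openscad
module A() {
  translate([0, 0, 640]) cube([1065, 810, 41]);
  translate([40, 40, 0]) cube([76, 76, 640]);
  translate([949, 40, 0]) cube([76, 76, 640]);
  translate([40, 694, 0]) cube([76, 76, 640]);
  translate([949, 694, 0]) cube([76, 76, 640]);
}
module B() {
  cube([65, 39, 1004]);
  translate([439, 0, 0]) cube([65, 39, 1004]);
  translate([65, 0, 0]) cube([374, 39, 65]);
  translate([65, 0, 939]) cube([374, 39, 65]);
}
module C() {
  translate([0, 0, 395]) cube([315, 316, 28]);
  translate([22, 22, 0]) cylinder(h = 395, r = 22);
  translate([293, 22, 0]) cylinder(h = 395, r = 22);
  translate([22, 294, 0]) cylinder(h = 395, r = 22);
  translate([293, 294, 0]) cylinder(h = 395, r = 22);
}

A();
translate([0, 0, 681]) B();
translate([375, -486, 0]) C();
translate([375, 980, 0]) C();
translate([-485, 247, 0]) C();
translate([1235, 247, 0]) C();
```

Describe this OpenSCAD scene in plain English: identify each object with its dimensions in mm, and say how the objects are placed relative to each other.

A is a table: top 1065 mm (x) × 810 mm (y), 41 mm thick, upper face at z = 681 mm, on four 76×76 mm square legs, each inset 40 mm from the nearest pair of top edges, running from z = 0 to the bottom of the top.

B is a rectangular picture frame lying in the x–z plane (depth along y). The opening is 374 mm wide (x) by 874 mm tall (z), surrounded by a border 65 mm wide on all four sides. The frame is 39 mm deep and is made of two full-height vertical stiles with two horizontal rails fitted between them.

C is a simple wooden stool: a rectangular seat 315 mm (x) by 316 mm (y), 28 mm thick, top face at z = 423 mm, on four round legs, each 44 mm in diameter. The legs rest on z = 0, each leg's axis is inset half a diameter from the nearest pair of seat edges (so the leg's bounding box is flush with the corner).

The picture frame is on top of the table. Four stools sit around the table at the −y, +y, −x, +x sides.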